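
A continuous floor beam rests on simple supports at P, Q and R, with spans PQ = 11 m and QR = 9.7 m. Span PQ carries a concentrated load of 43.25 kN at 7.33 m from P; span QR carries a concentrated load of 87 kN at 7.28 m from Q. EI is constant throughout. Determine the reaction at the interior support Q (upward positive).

R_Q = 68.58 kN

Insert a hinge at Q; M_Q is the redundant, and each span becomes simply supported.
Rotations at Q on the released spans (each span's end-slope, ×1/EI):
  span PQ: point load 43.25 at a = 7.33: Pab(L + a)/(6LEI) = 323.1/EI
  span QR: point load 87 at a = 7.28: Pab(L + b)/(6LEI) = 319.2/EI
  relative rotation θ_0 = (323.1 + 319.2)/EI = 642.3/EI
A unit hogging moment at Q produces rotation L₁/(3EI) + L₂/(3EI) = 6.9/EI.
Slope continuity at Q: θ_0 = M_Q·6.9/EI, so M_Q = 642.3/6.9 = 93.09 kN·m (hogging).
Span PQ, ΣM about P with M_Q applied at Q: R_Q^{PQ}·11 = 317 + 93.09, so R_Q^{PQ} = 37.28 kN and R_P = 43.25 − 37.28 = 5.967 kN.
Span QR, ΣM about R: R_Q^{QR}·9.7 = 210.5 + 93.09, so R_Q^{QR} = 31.3 kN and R_R = 87 − 31.3 = 55.7 kN.
R_Q = 37.28 + 31.3 = 68.58 kN.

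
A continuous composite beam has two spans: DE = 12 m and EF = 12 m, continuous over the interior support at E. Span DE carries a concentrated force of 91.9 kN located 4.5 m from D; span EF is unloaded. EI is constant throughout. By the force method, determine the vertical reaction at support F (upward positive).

R_F = -7.404 kN

Release continuity at E by inserting a hinge; the redundant is the internal moment M_E. The primary structure is two simply-supported spans DE and EF.
End slopes at the hinge E, treating each span as simply supported:
  span DE: point load 91.9 at a = 4.5: Pab(L + a)/(6LEI) = 710.8/EI
  relative rotation θ_0 = (710.8 + 0)/EI = 710.8/EI
A unit hogging moment at E produces rotation L₁/(3EI) + L₂/(3EI) = 8/EI.
Compatibility: M_E·(L₁+L₂)/(3EI) = θ_0, giving M_E = 88.85 kN·m (hogging).
Span EF, ΣM about F: R_E^{EF}·12 = 0 + 88.85, so R_E^{EF} = 7.404 kN and R_F = 0 − 7.404 = -7.404 kN.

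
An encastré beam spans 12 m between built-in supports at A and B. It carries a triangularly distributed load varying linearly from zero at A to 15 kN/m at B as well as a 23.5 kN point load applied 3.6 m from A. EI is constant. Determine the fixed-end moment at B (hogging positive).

Take the two fixed-end moments M_A, M_B as redundants; the released structure is the simple span AB.
On the primary (simply-supported) span, the end slopes from the loading are:
  at A: triangular load, peak 15: 7w₀L³/(360EI) = 504/EI
  at B: triangular load, peak 15: w₀L³/(45EI) = 576/EI
  at A: point load 23.5 at a = 3.6: Pab(L + b)/(6LEI) = 201.3/EI
  at B: point load 23.5 at a = 3.6: Pab(L + a)/(6LEI) = 154/EI
  θ_A0 = 705.3/EI,  θ_B0 = 730/EI
Flexibility coefficients: a unit moment at one end gives L/(3EI) there and L/(6EI) at the far end, so f₁₁ = f₂₂ = 4/EI and f₁₂ = f₂₁ = 2/EI.
Compatibility — zero rotation at each built-in end:
  4 M_A + 2 M_B = 705.3
  2 M_A + 4 M_B = 730
Solving the pair gives M_A = 113.5 kN·m and M_B = 125.8 kN·m (hogging).

M_B = 125.8 kN·m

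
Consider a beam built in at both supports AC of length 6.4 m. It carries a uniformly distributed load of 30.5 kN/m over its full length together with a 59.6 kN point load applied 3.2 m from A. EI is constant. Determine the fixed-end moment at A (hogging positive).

M_A = 151.8 kN·m

Take the two fixed-end moments M_A, M_C as redundants; the released structure is the simple span AC.
On the primary (simply-supported) span, the end slopes from the loading are:
  at A: UDL 30.5: wL³/(24EI) = 333.1/EI
  at C: UDL 30.5: wL³/(24EI) = 333.1/EI
  at A: point load 59.6 at a = 3.2: Pab(L + b)/(6LEI) = 152.6/EI
  at C: point load 59.6 at a = 3.2: Pab(L + a)/(6LEI) = 152.6/EI
  θ_A0 = 485.7/EI,  θ_C0 = 485.7/EI
Flexibility coefficients: a unit moment at one end gives L/(3EI) there and L/(6EI) at the far end, so f₁₁ = f₂₂ = 2.133/EI and f₁₂ = f₂₁ = 1.067/EI.
Compatibility — zero rotation at each built-in end:
  2.133 M_A + 1.067 M_C = 485.7
  1.067 M_A + 2.133 M_C = 485.7
Solving the pair gives M_A = 151.8 kN·m and M_C = 151.8 kN·m (hogging).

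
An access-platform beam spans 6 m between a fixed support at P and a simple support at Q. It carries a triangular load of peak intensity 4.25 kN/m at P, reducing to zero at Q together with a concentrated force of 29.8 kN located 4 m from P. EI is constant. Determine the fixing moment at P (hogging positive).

Release the roller at Q. Primary structure: cantilever fixed at P.
Primary-structure tip deflection at Q by superposition:
  triangular load, peak 4.25 at the fixed end: w₀L⁴/(30EI) = 183.6/EI
  point load 29.8 at a = 4: Pa²(3L − a)/(6EI) = 1113/EI
  δ_0 = 1296/EI
Flexibility coefficient — unit upward force at Q: δ_{QQ} = L³/(3EI) = 72/EI.
The prop prevents deflection at Q: R_Q = δ_0/δ_{QQ} = 1296/72 = 18 kN.
Moment equilibrium about P: M_P = Σ(load moments about P) − R_Q·L = 144.7 − 18×6 = 36.69 kN·m.

M_P = 36.69 kN·m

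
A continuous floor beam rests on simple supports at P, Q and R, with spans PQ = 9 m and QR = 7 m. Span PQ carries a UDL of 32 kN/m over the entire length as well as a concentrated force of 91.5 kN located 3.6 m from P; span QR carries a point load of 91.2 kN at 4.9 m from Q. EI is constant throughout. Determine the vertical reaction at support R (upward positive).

Take M_Q as the redundant. Released structure: two simple spans PQ and QR with a hinge at Q.
Discontinuity in slope at Q on the released structure — sum the simple-span end rotations:
  span PQ: UDL 32: wL³/(24EI) = 972/EI
  span PQ: point load 91.5 at a = 3.6: Pab(L + a)/(6LEI) = 415/EI
  span QR: point load 91.2 at a = 4.9: Pab(L + b)/(6LEI) = 203.3/EI
  relative rotation θ_0 = (1387 + 203.3)/EI = 1590/EI
A unit hogging moment at Q produces rotation L₁/(3EI) + L₂/(3EI) = 5.333/EI.
Compatibility: M_Q·(L₁+L₂)/(3EI) = θ_0, giving M_Q = 298.2 kN·m (hogging).
Span QR, ΣM about R: R_Q^{QR}·7 = 191.5 + 298.2, so R_Q^{QR} = 69.96 kN and R_R = 91.2 − 69.96 = 21.24 kN.

R_R = 21.24 kN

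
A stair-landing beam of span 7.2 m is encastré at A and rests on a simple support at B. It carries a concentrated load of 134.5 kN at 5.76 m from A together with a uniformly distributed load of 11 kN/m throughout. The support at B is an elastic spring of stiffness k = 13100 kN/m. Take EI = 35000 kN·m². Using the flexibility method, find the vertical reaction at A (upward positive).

Take the reaction at B as the redundant and release it; the primary structure is a cantilever fixed at A.
Deflection at B on the released cantilever, summing each load's contribution:
  point load 134.5 at a = 5.76: Pa²(3L − a)/(6EI) = 11781/EI
  UDL 11: wL⁴/(8EI) = 3695/EI
  δ_0 = 15476/EI
Flexibility coefficient — unit upward force at B: δ_{BB} = L³/(3EI) = 124.4/EI.
With EI = 35000 kN·m²: δ_0 = 0.44217 m and δ_{BB} = 0.003555 m/kN.
Compatibility — the spring shortens by R_B/k under the reaction it provides: δ_0 − R_B·δ_{BB} = R_B/k. With 1/k = 0.000076 m/kN, R_B = δ_0 / (δ_{BB} + 1/k) = 0.44217 / (0.003555 + 0.000076) = 121.8 kN.
Vertical equilibrium: R_A = ΣP − R_B = 213.7 − 121.8 = 91.93 kN.

R_A = 91.93 kN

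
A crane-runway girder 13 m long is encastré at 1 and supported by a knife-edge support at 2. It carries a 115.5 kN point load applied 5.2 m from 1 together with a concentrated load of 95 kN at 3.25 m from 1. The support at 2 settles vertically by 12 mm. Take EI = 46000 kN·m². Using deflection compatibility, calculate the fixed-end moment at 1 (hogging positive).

M_1 = 500.7 kN·m

Release the roller at 2. Primary structure: cantilever fixed at 1.
Primary-structure tip deflection at 2 by superposition:
  point load 115.5 at a = 5.2: Pa²(3L − a)/(6EI) = 17594/EI
  point load 95 at a = 3.25: Pa²(3L − a)/(6EI) = 5979/EI
  δ_0 = 23572/EI
Tip deflection under a unit load at 2: L³/(3EI) = 732.3/EI.
With EI = 46000 kN·m²: δ_0 = 0.51244 m and δ_{22} = 0.01592 m/kN.
Compatibility — the beam at 2 must follow the support down by 0.012 m: δ_0 − R_2·δ_{22} = 0.012, so R_2 = (0.51244 − 0.012)/0.01592 = 31.43 kN.
Moment equilibrium about 1: M_1 = Σ(load moments about 1) − R_2·L = 909.4 − 31.43×13 = 500.7 kN·m.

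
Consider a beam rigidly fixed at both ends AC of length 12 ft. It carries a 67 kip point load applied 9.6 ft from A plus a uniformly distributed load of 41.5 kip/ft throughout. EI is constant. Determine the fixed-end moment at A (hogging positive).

M_A = 523.7 kip·ft

Take the two fixed-end moments M_A, M_C as redundants; the released structure is the simple span AC.
Simple-span end rotations at A and C under the given loads:
  at A: point load 67 at a = 9.6: Pab(L + b)/(6LEI) = 308.7/EI
  at C: point load 67 at a = 9.6: Pab(L + a)/(6LEI) = 463.1/EI
  at A: UDL 41.5: wL³/(24EI) = 2988/EI
  at C: UDL 41.5: wL³/(24EI) = 2988/EI
  θ_A0 = 3297/EI,  θ_C0 = 3451/EI
Flexibility coefficients: a unit moment at one end gives L/(3EI) there and L/(6EI) at the far end, so f₁₁ = f₂₂ = 4/EI and f₁₂ = f₂₁ = 2/EI.
Compatibility — zero rotation at each built-in end:
  4 M_A + 2 M_C = 3297
  2 M_A + 4 M_C = 3451
Solving the pair gives M_A = 523.7 kip·ft and M_C = 600.9 kip·ft (hogging).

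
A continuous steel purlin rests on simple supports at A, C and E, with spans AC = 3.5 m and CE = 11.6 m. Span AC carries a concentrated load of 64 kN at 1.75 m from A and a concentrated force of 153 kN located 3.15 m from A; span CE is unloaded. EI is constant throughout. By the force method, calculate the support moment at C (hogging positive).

M_C = 20.35 kN·m

Take M_C as the redundant. Released structure: two simple spans AC and CE with a hinge at C.
End slopes at the hinge C, treating each span as simply supported:
  span AC: point load 64 at a = 1.75: Pab(L + a)/(6LEI) = 49/EI
  span AC: point load 153 at a = 3.15: Pab(L + a)/(6LEI) = 53.42/EI
  relative rotation θ_0 = (102.4 + 0)/EI = 102.4/EI
A unit hogging moment at C produces rotation L₁/(3EI) + L₂/(3EI) = 5.033/EI.
Slope continuity at C: θ_0 = M_C·5.033/EI, so M_C = 102.4/5.033 = 20.35 kN·m (hogging).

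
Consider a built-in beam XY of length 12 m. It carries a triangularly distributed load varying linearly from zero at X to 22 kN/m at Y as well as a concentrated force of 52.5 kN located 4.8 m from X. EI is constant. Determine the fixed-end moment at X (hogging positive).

M_X = 196.3 kN·m

Release both end moments; the primary structure is a simply-supported span XY with redundants M_X and M_Y.
Simple-span end rotations at X and Y under the given loads:
  at X: triangular load, peak 22: 7w₀L³/(360EI) = 739.2/EI
  at Y: triangular load, peak 22: w₀L³/(45EI) = 844.8/EI
  at X: point load 52.5 at a = 4.8: Pab(L + b)/(6LEI) = 483.8/EI
  at Y: point load 52.5 at a = 4.8: Pab(L + a)/(6LEI) = 423.4/EI
  θ_X0 = 1223/EI,  θ_Y0 = 1268/EI
Flexibility coefficients: a unit moment at one end gives L/(3EI) there and L/(6EI) at the far end, so f₁₁ = f₂₂ = 4/EI and f₁₂ = f₂₁ = 2/EI.
Compatibility — zero rotation at each built-in end:
  4 M_X + 2 M_Y = 1223
  2 M_X + 4 M_Y = 1268
Solving the pair gives M_X = 196.3 kN·m and M_Y = 218.9 kN·m (hogging).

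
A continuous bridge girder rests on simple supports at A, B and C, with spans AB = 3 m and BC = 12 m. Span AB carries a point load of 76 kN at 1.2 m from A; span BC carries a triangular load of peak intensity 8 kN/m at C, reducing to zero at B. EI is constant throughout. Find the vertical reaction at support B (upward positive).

R_B = 71.99 kN

Take M_B as the redundant. Released structure: two simple spans AB and BC with a hinge at B.
Discontinuity in slope at B on the released structure — sum the simple-span end rotations:
  span AB: point load 76 at a = 1.2: Pab(L + a)/(6LEI) = 38.3/EI
  span BC: triangular load, peak 8: 7w₀L³/(360EI) = 268.8/EI
  relative rotation θ_0 = (38.3 + 268.8)/EI = 307.1/EI
A unit hogging moment at B produces rotation L₁/(3EI) + L₂/(3EI) = 5/EI.
Slope continuity at B: θ_0 = M_B·5/EI, so M_B = 307.1/5 = 61.42 kN·m (hogging).
Span AB, ΣM about A with M_B applied at B: R_B^{AB}·3 = 91.2 + 61.42, so R_B^{AB} = 50.87 kN and R_A = 76 − 50.87 = 25.13 kN.
Span BC, ΣM about C: R_B^{BC}·12 = 192 + 61.42, so R_B^{BC} = 21.12 kN and R_C = 48 − 21.12 = 26.88 kN.
R_B = 50.87 + 21.12 = 71.99 kN.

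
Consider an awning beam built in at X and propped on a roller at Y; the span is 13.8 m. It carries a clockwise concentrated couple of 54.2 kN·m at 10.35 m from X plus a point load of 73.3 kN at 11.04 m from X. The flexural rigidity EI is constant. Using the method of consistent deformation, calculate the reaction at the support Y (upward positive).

Choose R_Y as the redundant. The primary structure is the cantilever fixed at X.
Deflection at Y on the released cantilever, summing each load's contribution:
  clockwise couple 54.2 at a = 10.35: M₀a(2L − a)/(2EI) = 4838/EI
  point load 73.3 at a = 11.04: Pa²(3L − a)/(6EI) = 45206/EI
  δ_0 = 50044/EI
Tip deflection under a unit load at Y: L³/(3EI) = 876/EI.
Compatibility at Y: δ_0 − R_Y·δ_{YY} = 0, so R_Y = 50044/876 = 57.13 kN.

R_Y = 57.13 kN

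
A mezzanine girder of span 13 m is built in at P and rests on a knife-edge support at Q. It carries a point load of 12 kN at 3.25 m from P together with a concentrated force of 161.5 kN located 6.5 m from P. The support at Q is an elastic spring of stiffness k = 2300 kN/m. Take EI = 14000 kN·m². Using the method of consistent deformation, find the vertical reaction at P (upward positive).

Choose R_Q as the redundant. The primary structure is the cantilever fixed at P.
Deflection at Q on the released cantilever, summing each load's contribution:
  point load 12 at a = 3.25: Pa²(3L − a)/(6EI) = 755.2/EI
  point load 161.5 at a = 6.5: Pa²(3L − a)/(6EI) = 36960/EI
  δ_0 = 37715/EI
Flexibility coefficient — unit upward force at Q: δ_{QQ} = L³/(3EI) = 732.3/EI.
With EI = 14000 kN·m²: δ_0 = 2.6939 m and δ_{QQ} = 0.05231 m/kN.
Compatibility — the spring shortens by R_Q/k under the reaction it provides: δ_0 − R_Q·δ_{QQ} = R_Q/k. With 1/k = 0.000435 m/kN, R_Q = δ_0 / (δ_{QQ} + 1/k) = 2.6939 / (0.05231 + 0.000435) = 51.08 kN.
Vertical equilibrium: R_P = ΣP − R_Q = 173.5 − 51.08 = 122.4 kN.

R_P = 122.4 kN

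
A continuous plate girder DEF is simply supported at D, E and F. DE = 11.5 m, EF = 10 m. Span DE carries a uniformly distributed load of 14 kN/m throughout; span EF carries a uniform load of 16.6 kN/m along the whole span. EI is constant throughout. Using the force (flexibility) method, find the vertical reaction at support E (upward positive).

Take M_E as the redundant. Released structure: two simple spans DE and EF with a hinge at E.
Discontinuity in slope at E on the released structure — sum the simple-span end rotations:
  span DE: UDL 14: wL³/(24EI) = 887.2/EI
  span EF: UDL 16.6: wL³/(24EI) = 691.7/EI
  relative rotation θ_0 = (887.2 + 691.7)/EI = 1579/EI
A unit hogging moment at E produces rotation L₁/(3EI) + L₂/(3EI) = 7.167/EI.
Slope continuity at E: θ_0 = M_E·7.167/EI, so M_E = 1579/7.167 = 220.3 kN·m (hogging).
Span DE, ΣM about D with M_E applied at E: R_E^{DE}·11.5 = 925.8 + 220.3, so R_E^{DE} = 99.66 kN and R_D = 161 − 99.66 = 61.34 kN.
Span EF, ΣM about F: R_E^{EF}·10 = 830 + 220.3, so R_E^{EF} = 105 kN and R_F = 166 − 105 = 60.97 kN.
R_E = 99.66 + 105 = 204.7 kN.

R_E = 204.7 kN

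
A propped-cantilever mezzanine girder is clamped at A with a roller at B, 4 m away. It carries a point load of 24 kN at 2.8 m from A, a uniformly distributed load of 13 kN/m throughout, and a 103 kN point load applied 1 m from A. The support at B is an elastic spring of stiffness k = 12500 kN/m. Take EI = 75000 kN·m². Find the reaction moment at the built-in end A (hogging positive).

M_A = 143.5 kN·m

Release the roller at B. Primary structure: cantilever fixed at A.
Primary-structure tip deflection at B by superposition:
  point load 24 at a = 2.8: Pa²(3L − a)/(6EI) = 288.5/EI
  UDL 13: wL⁴/(8EI) = 416/EI
  point load 103 at a = 1: Pa²(3L − a)/(6EI) = 188.8/EI
  δ_0 = 893.3/EI
Flexibility coefficient — unit upward force at B: δ_{BB} = L³/(3EI) = 21.33/EI.
With EI = 75000 kN·m²: δ_0 = 0.011911 m and δ_{BB} = 0.000284 m/kN.
Compatibility — the spring shortens by R_B/k under the reaction it provides: δ_0 − R_B·δ_{BB} = R_B/k. With 1/k = 0.00008 m/kN, R_B = δ_0 / (δ_{BB} + 1/k) = 0.011911 / (0.000284 + 0.00008) = 32.68 kN.
Moment equilibrium about A: M_A = Σ(load moments about A) − R_B·L = 274.2 − 32.68×4 = 143.5 kN·m.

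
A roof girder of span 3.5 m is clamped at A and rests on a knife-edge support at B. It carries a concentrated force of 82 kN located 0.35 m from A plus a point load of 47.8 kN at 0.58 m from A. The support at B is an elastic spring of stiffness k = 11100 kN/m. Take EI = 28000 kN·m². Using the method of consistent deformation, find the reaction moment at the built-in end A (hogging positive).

M_A = 47.35 kN·m

Choose R_B as the redundant. The primary structure is the cantilever fixed at A.
Primary-structure tip deflection at B by superposition:
  point load 82 at a = 0.35: Pa²(3L − a)/(6EI) = 16.99/EI
  point load 47.8 at a = 0.58: Pa²(3L − a)/(6EI) = 26.59/EI
  δ_0 = 43.58/EI
Tip deflection under a unit load at B: L³/(3EI) = 14.29/EI.
With EI = 28000 kN·m²: δ_0 = 0.001556 m and δ_{BB} = 0.00051 m/kN.
Compatibility — the spring shortens by R_B/k under the reaction it provides: δ_0 − R_B·δ_{BB} = R_B/k. With 1/k = 0.00009 m/kN, R_B = δ_0 / (δ_{BB} + 1/k) = 0.001556 / (0.00051 + 0.00009) = 2.592 kN.
Moment equilibrium about A: M_A = Σ(load moments about A) − R_B·L = 56.42 − 2.592×3.5 = 47.35 kN·m.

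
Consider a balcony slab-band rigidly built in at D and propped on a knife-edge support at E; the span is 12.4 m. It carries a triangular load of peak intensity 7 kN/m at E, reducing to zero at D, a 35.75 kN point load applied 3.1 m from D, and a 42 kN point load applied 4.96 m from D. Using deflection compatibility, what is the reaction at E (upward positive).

R_E = 35.68 kN

Remove the prop at E; the released (primary) structure is a cantilever built in at D.
Deflection at E on the released cantilever, summing each load's contribution:
  triangular load, peak 7 at the free end: 11w₀L⁴/(120EI) = 15170/EI
  point load 35.75 at a = 3.1: Pa²(3L − a)/(6EI) = 1953/EI
  point load 42 at a = 4.96: Pa²(3L − a)/(6EI) = 5552/EI
  δ_0 = 22675/EI
Tip deflection under a unit load at E: L³/(3EI) = 635.5/EI.
The prop prevents deflection at E: R_E = δ_0/δ_{EE} = 22675/635.5 = 35.68 kN.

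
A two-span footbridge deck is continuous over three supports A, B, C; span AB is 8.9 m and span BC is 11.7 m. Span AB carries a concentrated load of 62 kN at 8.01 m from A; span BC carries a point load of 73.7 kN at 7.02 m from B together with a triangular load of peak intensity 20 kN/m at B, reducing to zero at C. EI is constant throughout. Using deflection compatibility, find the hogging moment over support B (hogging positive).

Release continuity at B by inserting a hinge; the redundant is the internal moment M_B. The primary structure is two simply-supported spans AB and BC.
Rotations at B on the released spans (each span's end-slope, ×1/EI):
  span AB: point load 62 at a = 8.01: Pab(L + a)/(6LEI) = 140/EI
  span BC: point load 73.7 at a = 7.02: Pab(L + b)/(6LEI) = 565/EI
  span BC: triangular load, peak 20: w₀L³/(45EI) = 711.8/EI
  relative rotation θ_0 = (140 + 1277)/EI = 1417/EI
A unit hogging moment at B produces rotation L₁/(3EI) + L₂/(3EI) = 6.867/EI.
Slope continuity at B: θ_0 = M_B·6.867/EI, so M_B = 1417/6.867 = 206.3 kN·m (hogging).

M_B = 206.3 kN·m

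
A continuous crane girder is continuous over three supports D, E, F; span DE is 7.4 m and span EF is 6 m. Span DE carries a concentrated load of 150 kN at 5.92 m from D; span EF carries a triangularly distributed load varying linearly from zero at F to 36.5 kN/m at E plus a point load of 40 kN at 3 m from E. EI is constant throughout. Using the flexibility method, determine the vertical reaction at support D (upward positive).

Release continuity at E by inserting a hinge; the redundant is the internal moment M_E. The primary structure is two simply-supported spans DE and EF.
Discontinuity in slope at E on the released structure — sum the simple-span end rotations:
  span DE: point load 150 at a = 5.92: Pab(L + a)/(6LEI) = 394.3/EI
  span EF: triangular load, peak 36.5: w₀L³/(45EI) = 175.2/EI
  span EF: point load 40 at a = 3: Pab(L + b)/(6LEI) = 90/EI
  relative rotation θ_0 = (394.3 + 265.2)/EI = 659.5/EI
A unit hogging moment at E produces rotation L₁/(3EI) + L₂/(3EI) = 4.467/EI.
Slope continuity at E: θ_0 = M_E·4.467/EI, so M_E = 659.5/4.467 = 147.6 kN·m (hogging).
Span DE, ΣM about D with M_E applied at E: R_E^{DE}·7.4 = 888 + 147.6, so R_E^{DE} = 140 kN and R_D = 150 − 140 = 10.05 kN.

R_D = 10.05 kN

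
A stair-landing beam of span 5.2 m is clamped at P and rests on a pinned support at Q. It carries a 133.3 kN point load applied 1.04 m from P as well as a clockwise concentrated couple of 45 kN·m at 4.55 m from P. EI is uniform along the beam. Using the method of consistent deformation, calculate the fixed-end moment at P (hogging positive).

Take the reaction at Q as the redundant and release it; the primary structure is a cantilever fixed at P.
Primary-structure tip deflection at Q by superposition:
  point load 133.3 at a = 1.04: Pa²(3L − a)/(6EI) = 349.9/EI
  clockwise couple 45 at a = 4.55: M₀a(2L − a)/(2EI) = 598.9/EI
  δ_0 = 948.8/EI
Tip deflection under a unit load at Q: L³/(3EI) = 46.87/EI.
Compatibility at Q: δ_0 − R_Q·δ_{QQ} = 0, so R_Q = 948.8/46.87 = 20.24 kN.
Moment equilibrium about P: M_P = Σ(load moments about P) − R_Q·L = 183.6 − 20.24×5.2 = 78.37 kN·m.

M_P = 78.37 kN·m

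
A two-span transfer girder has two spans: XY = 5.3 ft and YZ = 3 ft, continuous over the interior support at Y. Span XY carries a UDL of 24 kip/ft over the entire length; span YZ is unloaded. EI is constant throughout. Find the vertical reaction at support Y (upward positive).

Insert a hinge at Y; M_Y is the redundant, and each span becomes simply supported.
Discontinuity in slope at Y on the released structure — sum the simple-span end rotations:
  span XY: UDL 24: wL³/(24EI) = 148.9/EI
  relative rotation θ_0 = (148.9 + 0)/EI = 148.9/EI
A unit hogging moment at Y produces rotation L₁/(3EI) + L₂/(3EI) = 2.767/EI.
Compatibility: M_Y·(L₁+L₂)/(3EI) = θ_0, giving M_Y = 53.81 kip·ft (hogging).
Span XY, ΣM about X with M_Y applied at Y: R_Y^{XY}·5.3 = 337.1 + 53.81, so R_Y^{XY} = 73.75 kip and R_X = 127.2 − 73.75 = 53.45 kip.
Span YZ, ΣM about Z: R_Y^{YZ}·3 = 0 + 53.81, so R_Y^{YZ} = 17.94 kip and R_Z = 0 − 17.94 = -17.94 kip.
R_Y = 73.75 + 17.94 = 91.69 kip.

R_Y = 91.69 kip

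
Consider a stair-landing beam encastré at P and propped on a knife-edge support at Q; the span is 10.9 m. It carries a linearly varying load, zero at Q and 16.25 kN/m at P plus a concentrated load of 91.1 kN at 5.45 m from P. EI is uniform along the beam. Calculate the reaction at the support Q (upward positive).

R_Q = 46.18 kN

Choose R_Q as the redundant. The primary structure is the cantilever fixed at P.
Downward deflection at the released point Q due to the loads:
  triangular load, peak 16.25 at the fixed end: w₀L⁴/(30EI) = 7646/EI
  point load 91.1 at a = 5.45: Pa²(3L − a)/(6EI) = 12289/EI
  δ_0 = 19935/EI
Flexibility coefficient — unit upward force at Q: δ_{QQ} = L³/(3EI) = 431.7/EI.
Compatibility at Q: δ_0 − R_Q·δ_{QQ} = 0, so R_Q = 19935/431.7 = 46.18 kN.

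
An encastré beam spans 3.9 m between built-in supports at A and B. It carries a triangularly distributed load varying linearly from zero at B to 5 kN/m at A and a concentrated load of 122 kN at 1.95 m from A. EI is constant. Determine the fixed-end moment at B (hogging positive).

M_B = 62.01 kN·m

Release both end moments; the primary structure is a simply-supported span AB with redundants M_A and M_B.
On the primary (simply-supported) span, the end slopes from the loading are:
  at A: triangular load, peak 5: w₀L³/(45EI) = 6.591/EI
  at B: triangular load, peak 5: 7w₀L³/(360EI) = 5.767/EI
  at A: point load 122 at a = 1.95: Pab(L + b)/(6LEI) = 116/EI
  at B: point load 122 at a = 1.95: Pab(L + a)/(6LEI) = 116/EI
  θ_A0 = 122.6/EI,  θ_B0 = 121.7/EI
Flexibility coefficients: a unit moment at one end gives L/(3EI) there and L/(6EI) at the far end, so f₁₁ = f₂₂ = 1.3/EI and f₁₂ = f₂₁ = 0.65/EI.
Compatibility — zero rotation at each built-in end:
  1.3 M_A + 0.65 M_B = 122.6
  0.65 M_A + 1.3 M_B = 121.7
Solving the pair gives M_A = 63.28 kN·m and M_B = 62.01 kN·m (hogging).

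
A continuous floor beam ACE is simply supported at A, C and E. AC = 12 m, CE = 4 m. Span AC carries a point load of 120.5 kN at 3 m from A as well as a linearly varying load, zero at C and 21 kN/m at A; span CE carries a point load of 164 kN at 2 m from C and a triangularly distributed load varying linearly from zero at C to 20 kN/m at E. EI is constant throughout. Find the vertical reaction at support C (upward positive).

R_C = 265.7 kN

Insert a hinge at C; M_C is the redundant, and each span becomes simply supported.
Discontinuity in slope at C on the released structure — sum the simple-span end rotations:
  span AC: point load 120.5 at a = 3: Pab(L + a)/(6LEI) = 677.8/EI
  span AC: triangular load, peak 21: 7w₀L³/(360EI) = 705.6/EI
  span CE: point load 164 at a = 2: Pab(L + b)/(6LEI) = 164/EI
  span CE: triangular load, peak 20: 7w₀L³/(360EI) = 24.89/EI
  relative rotation θ_0 = (1383 + 188.9)/EI = 1572/EI
A unit hogging moment at C produces rotation L₁/(3EI) + L₂/(3EI) = 5.333/EI.
Slope continuity at C: θ_0 = M_C·5.333/EI, so M_C = 1572/5.333 = 294.8 kN·m (hogging).
Span AC, ΣM about A with M_C applied at C: R_C^{AC}·12 = 865.5 + 294.8, so R_C^{AC} = 96.69 kN and R_A = 246.5 − 96.69 = 149.8 kN.
Span CE, ΣM about E: R_C^{CE}·4 = 381.3 + 294.8, so R_C^{CE} = 169 kN and R_E = 204 − 169 = 34.97 kN.
R_C = 96.69 + 169 = 265.7 kN.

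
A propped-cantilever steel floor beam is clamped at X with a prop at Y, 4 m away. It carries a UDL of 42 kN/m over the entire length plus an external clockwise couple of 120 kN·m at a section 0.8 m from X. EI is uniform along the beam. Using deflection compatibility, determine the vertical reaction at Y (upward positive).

R_Y = 79.2 kN

Remove the prop at Y; the released (primary) structure is a cantilever built in at X.
Deflection at Y on the released cantilever, summing each load's contribution:
  UDL 42: wL⁴/(8EI) = 1344/EI
  clockwise couple 120 at a = 0.8: M₀a(2L − a)/(2EI) = 345.6/EI
  δ_0 = 1690/EI
Flexibility coefficient — unit upward force at Y: δ_{YY} = L³/(3EI) = 21.33/EI.
Compatibility at Y: δ_0 − R_Y·δ_{YY} = 0, so R_Y = 1690/21.33 = 79.2 kN.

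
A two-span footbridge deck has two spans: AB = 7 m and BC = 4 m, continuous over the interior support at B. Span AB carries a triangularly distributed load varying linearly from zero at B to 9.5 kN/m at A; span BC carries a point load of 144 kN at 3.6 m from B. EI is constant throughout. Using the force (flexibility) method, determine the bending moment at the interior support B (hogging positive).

M_B = 27.65 kN·m

Insert a hinge at B; M_B is the redundant, and each span becomes simply supported.
Discontinuity in slope at B on the released structure — sum the simple-span end rotations:
  span AB: triangular load, peak 9.5: 7w₀L³/(360EI) = 63.36/EI
  span BC: point load 144 at a = 3.6: Pab(L + b)/(6LEI) = 38.02/EI
  relative rotation θ_0 = (63.36 + 38.02)/EI = 101.4/EI
A unit hogging moment at B produces rotation L₁/(3EI) + L₂/(3EI) = 3.667/EI.
Compatibility: M_B·(L₁+L₂)/(3EI) = θ_0, giving M_B = 27.65 kN·m (hogging).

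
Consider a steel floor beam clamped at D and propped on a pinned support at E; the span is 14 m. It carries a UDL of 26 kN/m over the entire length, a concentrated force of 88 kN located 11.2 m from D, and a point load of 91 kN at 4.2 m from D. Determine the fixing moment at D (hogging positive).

Take the reaction at E as the redundant and release it; the primary structure is a cantilever fixed at D.
Deflection at E on the released cantilever, summing each load's contribution:
  UDL 26: wL⁴/(8EI) = 124852/EI
  point load 88 at a = 11.2: Pa²(3L − a)/(6EI) = 56665/EI
  point load 91 at a = 4.2: Pa²(3L − a)/(6EI) = 10113/EI
  δ_0 = 191630/EI
Flexibility coefficient — unit upward force at E: δ_{EE} = L³/(3EI) = 914.7/EI.
The prop prevents deflection at E: R_E = δ_0/δ_{EE} = 191630/914.7 = 209.5 kN.
Moment equilibrium about D: M_D = Σ(load moments about D) − R_E·L = 3916 − 209.5×14 = 982.7 kN·m.

M_D = 982.7 kN·m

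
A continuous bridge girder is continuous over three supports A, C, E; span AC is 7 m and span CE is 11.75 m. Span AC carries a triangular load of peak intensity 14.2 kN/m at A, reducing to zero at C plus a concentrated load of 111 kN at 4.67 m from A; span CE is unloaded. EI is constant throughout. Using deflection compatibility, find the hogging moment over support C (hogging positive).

Insert a hinge at C; M_C is the redundant, and each span becomes simply supported.
Discontinuity in slope at C on the released structure — sum the simple-span end rotations:
  span AC: triangular load, peak 14.2: 7w₀L³/(360EI) = 94.71/EI
  span AC: point load 111 at a = 4.67: Pab(L + a)/(6LEI) = 335.6/EI
  relative rotation θ_0 = (430.3 + 0)/EI = 430.3/EI
A unit hogging moment at C produces rotation L₁/(3EI) + L₂/(3EI) = 6.25/EI.
Slope continuity at C: θ_0 = M_C·6.25/EI, so M_C = 430.3/6.25 = 68.85 kN·m (hogging).

M_C = 68.85 kN·m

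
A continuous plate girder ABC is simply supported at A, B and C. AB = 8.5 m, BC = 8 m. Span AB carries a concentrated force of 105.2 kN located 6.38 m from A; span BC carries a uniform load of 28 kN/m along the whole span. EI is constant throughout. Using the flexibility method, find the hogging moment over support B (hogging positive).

Insert a hinge at B; M_B is the redundant, and each span becomes simply supported.
Discontinuity in slope at B on the released structure — sum the simple-span end rotations:
  span AB: point load 105.2 at a = 6.38: Pab(L + a)/(6LEI) = 415.1/EI
  span BC: UDL 28: wL³/(24EI) = 597.3/EI
  relative rotation θ_0 = (415.1 + 597.3)/EI = 1012/EI
A unit hogging moment at B produces rotation L₁/(3EI) + L₂/(3EI) = 5.5/EI.
Slope continuity at B: θ_0 = M_B·5.5/EI, so M_B = 1012/5.5 = 184.1 kN·m (hogging).

M_B = 184.1 kN·m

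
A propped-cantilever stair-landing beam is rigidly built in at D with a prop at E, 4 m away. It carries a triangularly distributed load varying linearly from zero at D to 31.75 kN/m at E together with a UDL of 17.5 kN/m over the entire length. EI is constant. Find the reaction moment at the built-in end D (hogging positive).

M_D = 64.63 kN·m

Take the reaction at E as the redundant and release it; the primary structure is a cantilever fixed at D.
Primary-structure tip deflection at E by superposition:
  triangular load, peak 31.75 at the free end: 11w₀L⁴/(120EI) = 745.1/EI
  UDL 17.5: wL⁴/(8EI) = 560/EI
  δ_0 = 1305/EI
Tip deflection under a unit load at E: L³/(3EI) = 21.33/EI.
The prop prevents deflection at E: R_E = δ_0/δ_{EE} = 1305/21.33 = 61.17 kN.
Moment equilibrium about D: M_D = Σ(load moments about D) − R_E·L = 309.3 − 61.17×4 = 64.63 kN·m.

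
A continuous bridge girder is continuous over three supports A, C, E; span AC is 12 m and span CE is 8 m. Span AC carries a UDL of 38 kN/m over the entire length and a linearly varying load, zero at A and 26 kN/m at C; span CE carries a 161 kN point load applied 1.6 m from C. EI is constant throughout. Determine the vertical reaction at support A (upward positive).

Take M_C as the redundant. Released structure: two simple spans AC and CE with a hinge at C.
Discontinuity in slope at C on the released structure — sum the simple-span end rotations:
  span AC: UDL 38: wL³/(24EI) = 2736/EI
  span AC: triangular load, peak 26: w₀L³/(45EI) = 998.4/EI
  span CE: point load 161 at a = 1.6: Pab(L + b)/(6LEI) = 494.6/EI
  relative rotation θ_0 = (3734 + 494.6)/EI = 4229/EI
A unit hogging moment at C produces rotation L₁/(3EI) + L₂/(3EI) = 6.667/EI.
Slope continuity at C: θ_0 = M_C·6.667/EI, so M_C = 4229/6.667 = 634.3 kN·m (hogging).
Span AC, ΣM about A with M_C applied at C: R_C^{AC}·12 = 3984 + 634.3, so R_C^{AC} = 384.9 kN and R_A = 612 − 384.9 = 227.1 kN.

R_A = 227.1 kN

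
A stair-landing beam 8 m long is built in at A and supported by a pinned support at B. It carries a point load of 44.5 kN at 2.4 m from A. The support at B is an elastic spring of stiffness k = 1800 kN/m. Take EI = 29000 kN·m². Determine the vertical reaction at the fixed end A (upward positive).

R_A = 39.56 kN

Remove the prop at B; the released (primary) structure is a cantilever built in at A.
Primary-structure tip deflection at B by superposition:
  point load 44.5 at a = 2.4: Pa²(3L − a)/(6EI) = 922.8/EI
Flexibility coefficient — unit upward force at B: δ_{BB} = L³/(3EI) = 170.7/EI.
With EI = 29000 kN·m²: δ_0 = 0.031819 m and δ_{BB} = 0.005885 m/kN.
Compatibility — the spring shortens by R_B/k under the reaction it provides: δ_0 − R_B·δ_{BB} = R_B/k. With 1/k = 0.000556 m/kN, R_B = δ_0 / (δ_{BB} + 1/k) = 0.031819 / (0.005885 + 0.000556) = 4.94 kN.
Vertical equilibrium: R_A = ΣP − R_B = 44.5 − 4.94 = 39.56 kN.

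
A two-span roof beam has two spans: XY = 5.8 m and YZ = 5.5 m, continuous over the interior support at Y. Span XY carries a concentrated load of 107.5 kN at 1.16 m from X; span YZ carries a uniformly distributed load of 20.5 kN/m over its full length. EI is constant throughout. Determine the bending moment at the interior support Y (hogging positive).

Release continuity at Y by inserting a hinge; the redundant is the internal moment M_Y. The primary structure is two simply-supported spans XY and YZ.
End slopes at the hinge Y, treating each span as simply supported:
  span XY: point load 107.5 at a = 1.16: Pab(L + a)/(6LEI) = 115.7/EI
  span YZ: UDL 20.5: wL³/(24EI) = 142.1/EI
  relative rotation θ_0 = (115.7 + 142.1)/EI = 257.8/EI
A unit hogging moment at Y produces rotation L₁/(3EI) + L₂/(3EI) = 3.767/EI.
Slope continuity at Y: θ_0 = M_Y·3.767/EI, so M_Y = 257.8/3.767 = 68.45 kN·m (hogging).

M_Y = 68.45 kN·m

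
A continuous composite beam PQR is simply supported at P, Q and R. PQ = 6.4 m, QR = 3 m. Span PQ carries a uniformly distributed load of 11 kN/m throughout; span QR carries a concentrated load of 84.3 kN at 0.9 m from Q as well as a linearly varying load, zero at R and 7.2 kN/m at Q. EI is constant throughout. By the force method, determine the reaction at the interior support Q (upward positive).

R_Q = 127.9 kN

Insert a hinge at Q; M_Q is the redundant, and each span becomes simply supported.
Discontinuity in slope at Q on the released structure — sum the simple-span end rotations:
  span PQ: UDL 11: wL³/(24EI) = 120.1/EI
  span QR: point load 84.3 at a = 0.9: Pab(L + b)/(6LEI) = 45.14/EI
  span QR: triangular load, peak 7.2: w₀L³/(45EI) = 4.32/EI
  relative rotation θ_0 = (120.1 + 49.46)/EI = 169.6/EI
A unit hogging moment at Q produces rotation L₁/(3EI) + L₂/(3EI) = 3.133/EI.
Slope continuity at Q: θ_0 = M_Q·3.133/EI, so M_Q = 169.6/3.133 = 54.13 kN·m (hogging).
Span PQ, ΣM about P with M_Q applied at Q: R_Q^{PQ}·6.4 = 225.3 + 54.13, so R_Q^{PQ} = 43.66 kN and R_P = 70.4 − 43.66 = 26.74 kN.
Span QR, ΣM about R: R_Q^{QR}·3 = 198.6 + 54.13, so R_Q^{QR} = 84.25 kN and R_R = 95.1 − 84.25 = 10.85 kN.
R_Q = 43.66 + 84.25 = 127.9 kN.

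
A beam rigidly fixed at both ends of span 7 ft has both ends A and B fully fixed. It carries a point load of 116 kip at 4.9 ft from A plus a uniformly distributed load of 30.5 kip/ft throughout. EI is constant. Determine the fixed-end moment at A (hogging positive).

Take the two fixed-end moments M_A, M_B as redundants; the released structure is the simple span AB.
On the primary (simply-supported) span, the end slopes from the loading are:
  at A: point load 116 at a = 4.9: Pab(L + b)/(6LEI) = 258.6/EI
  at B: point load 116 at a = 4.9: Pab(L + a)/(6LEI) = 338.2/EI
  at A: UDL 30.5: wL³/(24EI) = 435.9/EI
  at B: UDL 30.5: wL³/(24EI) = 435.9/EI
  θ_A0 = 694.5/EI,  θ_B0 = 774.1/EI
Flexibility coefficients: a unit moment at one end gives L/(3EI) there and L/(6EI) at the far end, so f₁₁ = f₂₂ = 2.333/EI and f₁₂ = f₂₁ = 1.167/EI.
Compatibility — zero rotation at each built-in end:
  2.333 M_A + 1.167 M_B = 694.5
  1.167 M_A + 2.333 M_B = 774.1
Solving the pair gives M_A = 175.7 kip·ft and M_B = 243.9 kip·ft (hogging).

M_A = 175.7 kip·ft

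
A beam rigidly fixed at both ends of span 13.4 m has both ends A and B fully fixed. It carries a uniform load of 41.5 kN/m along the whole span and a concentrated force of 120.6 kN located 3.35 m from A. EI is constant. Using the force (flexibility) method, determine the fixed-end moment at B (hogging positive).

M_B = 696.7 kN·m

Release both end moments; the primary structure is a simply-supported span AB with redundants M_A and M_B.
Simple-span end rotations at A and B under the given loads:
  at A: UDL 41.5: wL³/(24EI) = 4161/EI
  at B: UDL 41.5: wL³/(24EI) = 4161/EI
  at A: point load 120.6 at a = 3.35: Pab(L + b)/(6LEI) = 1184/EI
  at B: point load 120.6 at a = 3.35: Pab(L + a)/(6LEI) = 845.9/EI
  θ_A0 = 5345/EI,  θ_B0 = 5006/EI
Flexibility coefficients: a unit moment at one end gives L/(3EI) there and L/(6EI) at the far end, so f₁₁ = f₂₂ = 4.467/EI and f₁₂ = f₂₁ = 2.233/EI.
Compatibility — zero rotation at each built-in end:
  4.467 M_A + 2.233 M_B = 5345
  2.233 M_A + 4.467 M_B = 5006
Solving the pair gives M_A = 848.2 kN·m and M_B = 696.7 kN·m (hogging).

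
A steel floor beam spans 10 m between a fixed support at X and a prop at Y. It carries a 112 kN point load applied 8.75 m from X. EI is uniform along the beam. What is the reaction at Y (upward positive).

R_Y = 91.11 kN

Choose R_Y as the redundant. The primary structure is the cantilever fixed at X.
Deflection at Y on the released cantilever, summing each load's contribution:
  point load 112 at a = 8.75: Pa²(3L − a)/(6EI) = 30370/EI
Flexibility coefficient — unit upward force at Y: δ_{YY} = L³/(3EI) = 333.3/EI.
The prop prevents deflection at Y: R_Y = δ_0/δ_{YY} = 30370/333.3 = 91.11 kN.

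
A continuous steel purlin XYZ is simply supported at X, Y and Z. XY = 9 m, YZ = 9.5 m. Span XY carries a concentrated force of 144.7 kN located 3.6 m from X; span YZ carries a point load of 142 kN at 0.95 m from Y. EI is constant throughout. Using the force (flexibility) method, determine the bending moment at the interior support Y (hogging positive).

M_Y = 165.7 kN·m

Insert a hinge at Y; M_Y is the redundant, and each span becomes simply supported.
Rotations at Y on the released spans (each span's end-slope, ×1/EI):
  span XY: point load 144.7 at a = 3.6: Pab(L + a)/(6LEI) = 656.4/EI
  span YZ: point load 142 at a = 0.95: Pab(L + b)/(6LEI) = 365.2/EI
  relative rotation θ_0 = (656.4 + 365.2)/EI = 1022/EI
A unit hogging moment at Y produces rotation L₁/(3EI) + L₂/(3EI) = 6.167/EI.
Slope continuity at Y: θ_0 = M_Y·6.167/EI, so M_Y = 1022/6.167 = 165.7 kN·m (hogging).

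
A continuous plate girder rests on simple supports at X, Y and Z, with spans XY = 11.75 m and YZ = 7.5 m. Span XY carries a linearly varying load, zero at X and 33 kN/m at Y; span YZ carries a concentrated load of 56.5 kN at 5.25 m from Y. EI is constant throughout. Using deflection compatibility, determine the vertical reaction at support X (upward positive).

R_X = 46.93 kN

Release continuity at Y by inserting a hinge; the redundant is the internal moment M_Y. The primary structure is two simply-supported spans XY and YZ.
Discontinuity in slope at Y on the released structure — sum the simple-span end rotations:
  span XY: triangular load, peak 33: w₀L³/(45EI) = 1190/EI
  span YZ: point load 56.5 at a = 5.25: Pab(L + b)/(6LEI) = 144.6/EI
  relative rotation θ_0 = (1190 + 144.6)/EI = 1334/EI
A unit hogging moment at Y produces rotation L₁/(3EI) + L₂/(3EI) = 6.417/EI.
Slope continuity at Y: θ_0 = M_Y·6.417/EI, so M_Y = 1334/6.417 = 207.9 kN·m (hogging).
Span XY, ΣM about X with M_Y applied at Y: R_Y^{XY}·11.75 = 1519 + 207.9, so R_Y^{XY} = 146.9 kN and R_X = 193.9 − 146.9 = 46.93 kN.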